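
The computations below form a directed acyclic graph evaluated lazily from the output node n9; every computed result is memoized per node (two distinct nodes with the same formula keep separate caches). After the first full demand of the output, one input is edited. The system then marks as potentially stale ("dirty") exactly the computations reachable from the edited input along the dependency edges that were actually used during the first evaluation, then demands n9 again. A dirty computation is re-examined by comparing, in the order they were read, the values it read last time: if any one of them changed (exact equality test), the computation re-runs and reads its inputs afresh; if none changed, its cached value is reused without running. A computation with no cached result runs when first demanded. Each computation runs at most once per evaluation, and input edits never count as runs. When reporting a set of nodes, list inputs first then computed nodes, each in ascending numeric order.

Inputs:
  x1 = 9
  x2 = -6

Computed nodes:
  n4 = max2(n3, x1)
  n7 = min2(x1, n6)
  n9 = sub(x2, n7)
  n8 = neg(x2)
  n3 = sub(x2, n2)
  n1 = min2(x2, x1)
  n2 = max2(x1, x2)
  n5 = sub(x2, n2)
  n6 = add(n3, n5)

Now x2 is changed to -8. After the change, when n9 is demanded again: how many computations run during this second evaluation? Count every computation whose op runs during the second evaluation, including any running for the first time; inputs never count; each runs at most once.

6 computations run: n2, n3, n5, n6, n7, n9.

First demand of the output computes:
  n2 = max2(9, -6) = 9
  n3 = sub(-6, 9) = -15
  n5 = sub(-6, 9) = -15
  n6 = add(-15, -15) = -30
  n7 = min2(9, -30) = -30
  n9 = sub(-6, -30) = 24

After the edit, cleaning proceeds:
  n2: a read changed (x2 -6->-8) — executes, giving 9 — identical to its old value.
  n3: a read changed (x2 -6->-8) — executes, giving -17.
  n5: a read changed (x2 -6->-8) — executes, giving -17.
  n6: a read changed (n3 -15->-17; n5 -15->-17) — executes, giving -34.
  n7: a read changed (n6 -30->-34) — executes, giving -34.
  n9: a read changed (x2 -6->-8; n7 -30->-34) — executes, giving 26.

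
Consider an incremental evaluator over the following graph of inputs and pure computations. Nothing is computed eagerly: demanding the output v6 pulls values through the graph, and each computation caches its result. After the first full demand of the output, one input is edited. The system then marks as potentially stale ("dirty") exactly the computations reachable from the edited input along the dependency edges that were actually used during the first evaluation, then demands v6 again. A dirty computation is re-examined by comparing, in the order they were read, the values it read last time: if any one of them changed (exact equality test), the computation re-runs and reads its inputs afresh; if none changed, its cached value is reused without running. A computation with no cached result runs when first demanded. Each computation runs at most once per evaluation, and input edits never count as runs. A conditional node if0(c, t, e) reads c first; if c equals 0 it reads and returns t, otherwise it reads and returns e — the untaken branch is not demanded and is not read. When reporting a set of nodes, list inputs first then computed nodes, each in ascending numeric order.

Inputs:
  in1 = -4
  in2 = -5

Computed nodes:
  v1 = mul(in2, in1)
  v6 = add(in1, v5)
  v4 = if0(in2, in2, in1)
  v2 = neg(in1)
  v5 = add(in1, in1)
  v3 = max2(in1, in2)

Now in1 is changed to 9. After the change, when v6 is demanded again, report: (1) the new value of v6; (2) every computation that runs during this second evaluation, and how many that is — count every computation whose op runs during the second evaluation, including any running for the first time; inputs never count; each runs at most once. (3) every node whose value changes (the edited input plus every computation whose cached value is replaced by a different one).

v6 now evaluates to 27.
Run set: v5, v6 (2 run).
Changed values: in1, v5, v6.

Initial pass — values computed on the first demand:
  v5 = add(-4, -4) = -8
  v6 = add(-4, -8) = -12

Second demand — change propagation:
  v5: re-runs because in1 -4->9; in1 -4->9; new result 18.
  v6: re-runs because in1 -4->9; v5 -8->18; new result 27.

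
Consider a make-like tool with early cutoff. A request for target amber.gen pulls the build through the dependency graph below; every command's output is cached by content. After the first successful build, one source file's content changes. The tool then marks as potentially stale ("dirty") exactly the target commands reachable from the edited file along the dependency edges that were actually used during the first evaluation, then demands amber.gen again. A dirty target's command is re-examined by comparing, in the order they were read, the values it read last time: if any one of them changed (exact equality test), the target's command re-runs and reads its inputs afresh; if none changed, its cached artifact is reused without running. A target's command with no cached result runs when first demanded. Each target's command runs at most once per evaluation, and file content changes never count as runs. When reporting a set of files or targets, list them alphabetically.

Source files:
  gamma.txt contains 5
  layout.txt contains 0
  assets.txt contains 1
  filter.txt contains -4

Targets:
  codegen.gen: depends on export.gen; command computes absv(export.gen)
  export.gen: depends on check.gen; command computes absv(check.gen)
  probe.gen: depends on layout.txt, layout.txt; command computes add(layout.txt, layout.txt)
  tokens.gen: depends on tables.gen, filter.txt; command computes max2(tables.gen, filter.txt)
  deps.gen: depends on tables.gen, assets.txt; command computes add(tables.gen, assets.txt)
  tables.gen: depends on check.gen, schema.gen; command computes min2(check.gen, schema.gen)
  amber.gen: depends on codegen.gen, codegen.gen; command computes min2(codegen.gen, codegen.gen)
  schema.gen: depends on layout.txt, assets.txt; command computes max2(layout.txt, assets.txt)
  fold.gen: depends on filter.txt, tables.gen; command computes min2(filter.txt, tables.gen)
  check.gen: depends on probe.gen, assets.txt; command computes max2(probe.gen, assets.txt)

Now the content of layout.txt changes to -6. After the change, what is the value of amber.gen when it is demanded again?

First demand of the output computes:
  probe.gen = add(0, 0) = 0
  check.gen = max2(0, 1) = 1
  export.gen = absv(1) = 1
  codegen.gen = absv(1) = 1
  amber.gen = min2(1, 1) = 1

After the edit, cleaning proceeds:
  probe.gen: a read changed (layout.txt 0->-6; layout.txt 0->-6) — executes, giving -12.
  check.gen: a read changed (probe.gen 0->-12) — executes, giving 1 — identical to its old value.
  export.gen: dirty, but its reads are unchanged (check.gen unchanged); cached 1 stands.
  codegen.gen: dirty, but its reads are unchanged (export.gen unchanged); cached 1 stands.
  amber.gen: dirty, but its reads are unchanged (codegen.gen unchanged, codegen.gen unchanged); cached 1 stands.

Note the absorption at check.gen: it re-runs yet its value is the same, leaving the output's value untouched.

Demanding amber.gen again yields 1.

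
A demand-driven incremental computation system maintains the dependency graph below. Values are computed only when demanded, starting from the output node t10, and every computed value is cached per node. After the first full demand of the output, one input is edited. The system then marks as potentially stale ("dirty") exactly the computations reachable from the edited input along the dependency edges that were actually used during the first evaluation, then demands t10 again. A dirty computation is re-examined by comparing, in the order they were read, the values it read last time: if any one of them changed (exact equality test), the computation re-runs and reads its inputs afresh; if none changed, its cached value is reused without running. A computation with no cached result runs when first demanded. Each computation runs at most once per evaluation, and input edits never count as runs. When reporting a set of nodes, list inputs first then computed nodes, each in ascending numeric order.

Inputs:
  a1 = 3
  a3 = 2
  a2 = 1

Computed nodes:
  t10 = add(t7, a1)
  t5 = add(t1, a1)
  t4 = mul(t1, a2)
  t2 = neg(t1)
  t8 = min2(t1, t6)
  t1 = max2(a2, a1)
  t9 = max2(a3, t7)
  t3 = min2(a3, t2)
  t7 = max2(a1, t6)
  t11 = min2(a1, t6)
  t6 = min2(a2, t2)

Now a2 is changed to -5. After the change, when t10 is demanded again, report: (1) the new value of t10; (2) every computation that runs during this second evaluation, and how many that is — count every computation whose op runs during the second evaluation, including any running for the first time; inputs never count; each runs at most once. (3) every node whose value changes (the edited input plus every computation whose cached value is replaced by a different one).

First evaluation (everything demanded from the output):
  t1 = max2(1, 3) = 3
  t2 = neg(3) = -3
  t6 = min2(1, -3) = -3
  t7 = max2(3, -3) = 3
  t10 = add(3, 3) = 6

Propagation after the edit:
  t1: runs — a2 1->-5; result 3 (same value as before).
  t2: checked — values it read are unchanged (t1 unchanged); reused cached -3 without running.
  t6: runs — a2 1->-5; result -5.
  t7: runs — t6 -3->-5; result 3 (same value as before).
  t10: checked — values it read are unchanged (t7 unchanged, a1 unchanged); reused cached 6 without running.

Key observation: the cutoff stops propagation at t2 — its inputs' values are unchanged, so it reuses its cache.

New value of t10: 6.
Computations that run: t1, t6, t7 — 3 in total.
Values that change: a2, t6.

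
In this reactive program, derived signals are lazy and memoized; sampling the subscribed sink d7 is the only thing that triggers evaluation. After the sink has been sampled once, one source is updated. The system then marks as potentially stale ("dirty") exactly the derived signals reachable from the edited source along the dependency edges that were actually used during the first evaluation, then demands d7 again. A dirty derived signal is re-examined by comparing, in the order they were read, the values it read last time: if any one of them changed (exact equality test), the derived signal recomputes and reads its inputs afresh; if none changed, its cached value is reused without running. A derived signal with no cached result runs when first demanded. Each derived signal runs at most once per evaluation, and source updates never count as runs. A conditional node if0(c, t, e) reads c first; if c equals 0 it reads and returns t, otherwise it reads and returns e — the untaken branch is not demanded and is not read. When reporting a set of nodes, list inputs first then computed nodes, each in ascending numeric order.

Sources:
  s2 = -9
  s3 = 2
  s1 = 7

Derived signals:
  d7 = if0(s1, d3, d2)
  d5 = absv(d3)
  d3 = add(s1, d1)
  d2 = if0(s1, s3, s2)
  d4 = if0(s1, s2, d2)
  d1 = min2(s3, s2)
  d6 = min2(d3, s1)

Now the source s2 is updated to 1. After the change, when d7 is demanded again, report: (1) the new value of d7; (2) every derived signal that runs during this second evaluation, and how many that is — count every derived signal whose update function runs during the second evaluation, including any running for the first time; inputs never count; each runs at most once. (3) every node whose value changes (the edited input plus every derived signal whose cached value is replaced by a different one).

First demand of the output computes:
  d2 = if0(s1=7 -> else branch s2) = -9
  d7 = if0(s1=7 -> else branch d2) = -9

After the edit, cleaning proceeds:
  d2: a read changed (s2 -9->1) — executes, giving 1.
  d7: a read changed (d2 -9->1) — executes, giving 1.

Demanding d7 again yields 1.
2 derived signals run: d2, d7.
The nodes whose values change: s2, d2, d7.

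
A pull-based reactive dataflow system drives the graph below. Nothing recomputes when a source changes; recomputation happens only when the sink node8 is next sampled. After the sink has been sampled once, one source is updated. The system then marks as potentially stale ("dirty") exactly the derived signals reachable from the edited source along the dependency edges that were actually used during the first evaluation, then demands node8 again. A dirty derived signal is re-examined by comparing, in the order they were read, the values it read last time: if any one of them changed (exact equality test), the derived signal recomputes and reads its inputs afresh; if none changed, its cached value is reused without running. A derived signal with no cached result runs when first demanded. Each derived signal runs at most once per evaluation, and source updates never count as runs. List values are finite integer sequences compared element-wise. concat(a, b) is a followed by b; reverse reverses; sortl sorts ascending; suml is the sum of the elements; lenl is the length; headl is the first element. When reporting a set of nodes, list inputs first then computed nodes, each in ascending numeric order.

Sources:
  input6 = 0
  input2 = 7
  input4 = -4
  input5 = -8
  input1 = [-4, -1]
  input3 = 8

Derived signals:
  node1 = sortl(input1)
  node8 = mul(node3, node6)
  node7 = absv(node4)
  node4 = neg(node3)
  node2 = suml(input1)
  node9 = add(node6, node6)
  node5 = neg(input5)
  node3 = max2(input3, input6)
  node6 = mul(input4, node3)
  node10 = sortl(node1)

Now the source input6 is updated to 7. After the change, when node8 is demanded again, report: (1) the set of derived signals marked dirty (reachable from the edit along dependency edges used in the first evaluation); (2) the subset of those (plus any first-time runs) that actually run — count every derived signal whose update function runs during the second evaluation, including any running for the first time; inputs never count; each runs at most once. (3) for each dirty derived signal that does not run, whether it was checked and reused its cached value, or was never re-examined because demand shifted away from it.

First evaluation (everything demanded from the output):
  node3 = max2(8, 0) = 8
  node6 = mul(-4, 8) = -32
  node8 = mul(8, -32) = -256

Propagation after the edit:
  node3: runs — input6 0->7; result 8 (same value as before).
  node6: checked — values it read are unchanged (input4 unchanged, node3 unchanged); reused cached -32 without running.
  node8: checked — values it read are unchanged (node3 unchanged, node6 unchanged); reused cached -256 without running.

Key observation: the change is absorbed at node3 — it re-runs but produces the same value, and the output's value is unchanged.

Marked dirty: node3, node6, node8.
Derived signals that run: node3 — 1 in total.
Checked but reused from cache: node6, node8.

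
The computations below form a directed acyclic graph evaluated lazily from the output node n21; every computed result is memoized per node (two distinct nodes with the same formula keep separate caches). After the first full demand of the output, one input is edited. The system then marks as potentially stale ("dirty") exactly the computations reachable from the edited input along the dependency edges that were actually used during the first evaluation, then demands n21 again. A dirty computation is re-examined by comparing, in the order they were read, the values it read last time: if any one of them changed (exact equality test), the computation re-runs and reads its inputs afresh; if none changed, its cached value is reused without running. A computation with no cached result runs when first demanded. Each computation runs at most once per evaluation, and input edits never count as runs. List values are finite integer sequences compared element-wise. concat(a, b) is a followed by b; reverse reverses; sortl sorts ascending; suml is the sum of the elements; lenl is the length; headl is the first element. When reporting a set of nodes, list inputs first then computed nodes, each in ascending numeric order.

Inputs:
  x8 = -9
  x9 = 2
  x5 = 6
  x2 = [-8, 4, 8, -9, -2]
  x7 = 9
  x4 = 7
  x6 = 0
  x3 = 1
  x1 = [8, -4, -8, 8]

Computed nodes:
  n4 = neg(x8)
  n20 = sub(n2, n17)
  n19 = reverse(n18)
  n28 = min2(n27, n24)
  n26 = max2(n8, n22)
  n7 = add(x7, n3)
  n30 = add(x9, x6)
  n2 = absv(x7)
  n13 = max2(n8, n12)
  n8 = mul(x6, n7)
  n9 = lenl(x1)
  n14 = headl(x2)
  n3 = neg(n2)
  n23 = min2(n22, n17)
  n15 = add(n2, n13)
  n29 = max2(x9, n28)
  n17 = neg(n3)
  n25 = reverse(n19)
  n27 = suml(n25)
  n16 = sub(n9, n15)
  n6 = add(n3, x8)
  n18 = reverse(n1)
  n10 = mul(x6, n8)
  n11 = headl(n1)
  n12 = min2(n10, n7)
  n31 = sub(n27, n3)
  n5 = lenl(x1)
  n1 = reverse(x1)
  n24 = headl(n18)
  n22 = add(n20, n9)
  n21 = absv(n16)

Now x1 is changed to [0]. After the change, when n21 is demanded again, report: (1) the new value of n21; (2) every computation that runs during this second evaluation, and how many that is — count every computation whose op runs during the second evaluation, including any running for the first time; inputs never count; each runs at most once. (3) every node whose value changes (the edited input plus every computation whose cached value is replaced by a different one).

First demand of the output computes:
  n2 = absv(9) = 9
  n3 = neg(9) = -9
  n7 = add(9, -9) = 0
  n8 = mul(0, 0) = 0
  n9 = lenl([8, -4, -8, 8]) = 4
  n10 = mul(0, 0) = 0
  n12 = min2(0, 0) = 0
  n13 = max2(0, 0) = 0
  n15 = add(9, 0) = 9
  n16 = sub(4, 9) = -5
  n21 = absv(-5) = 5

After the edit, cleaning proceeds:
  n9: a read changed (x1 [8, -4, -8, 8]->[0]) — executes, giving 1.
  n16: a read changed (n9 4->1) — executes, giving -8.
  n21: a read changed (n16 -5->-8) — executes, giving 8.

Demanding n21 again yields 8.
3 computations run: n9, n16, n21.
The nodes whose values change: x1, n9, n16, n21.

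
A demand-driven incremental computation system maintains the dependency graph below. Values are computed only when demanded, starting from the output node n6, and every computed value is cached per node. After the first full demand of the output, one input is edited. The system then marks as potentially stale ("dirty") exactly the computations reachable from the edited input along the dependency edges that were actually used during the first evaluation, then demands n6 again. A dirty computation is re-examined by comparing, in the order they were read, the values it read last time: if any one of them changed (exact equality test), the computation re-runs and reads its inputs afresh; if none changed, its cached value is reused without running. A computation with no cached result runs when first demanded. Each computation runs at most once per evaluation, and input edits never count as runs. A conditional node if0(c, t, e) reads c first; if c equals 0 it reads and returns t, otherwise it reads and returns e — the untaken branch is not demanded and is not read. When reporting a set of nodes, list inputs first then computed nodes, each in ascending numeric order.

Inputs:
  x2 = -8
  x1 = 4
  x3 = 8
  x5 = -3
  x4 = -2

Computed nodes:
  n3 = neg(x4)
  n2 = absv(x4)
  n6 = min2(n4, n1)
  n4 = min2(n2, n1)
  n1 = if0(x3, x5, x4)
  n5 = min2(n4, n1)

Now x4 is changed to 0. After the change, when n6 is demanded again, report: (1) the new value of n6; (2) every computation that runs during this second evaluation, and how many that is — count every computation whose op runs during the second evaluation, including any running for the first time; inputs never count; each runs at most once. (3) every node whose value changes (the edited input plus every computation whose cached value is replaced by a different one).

First evaluation (everything demanded from the output):
  n1 = if0(x3=8 -> else branch x4) = -2
  n2 = absv(-2) = 2
  n4 = min2(2, -2) = -2
  n6 = min2(-2, -2) = -2

Propagation after the edit:
  n1: runs — x4 -2->0; result 0.
  n2: runs — x4 -2->0; result 0.
  n4: runs — n2 2->0; n1 -2->0; result 0.
  n6: runs — n4 -2->0; n1 -2->0; result 0.

New value of n6: 0.
Computations that run: n1, n2, n4, n6 — 4 in total.
Values that change: x4, n1, n2, n4, n6.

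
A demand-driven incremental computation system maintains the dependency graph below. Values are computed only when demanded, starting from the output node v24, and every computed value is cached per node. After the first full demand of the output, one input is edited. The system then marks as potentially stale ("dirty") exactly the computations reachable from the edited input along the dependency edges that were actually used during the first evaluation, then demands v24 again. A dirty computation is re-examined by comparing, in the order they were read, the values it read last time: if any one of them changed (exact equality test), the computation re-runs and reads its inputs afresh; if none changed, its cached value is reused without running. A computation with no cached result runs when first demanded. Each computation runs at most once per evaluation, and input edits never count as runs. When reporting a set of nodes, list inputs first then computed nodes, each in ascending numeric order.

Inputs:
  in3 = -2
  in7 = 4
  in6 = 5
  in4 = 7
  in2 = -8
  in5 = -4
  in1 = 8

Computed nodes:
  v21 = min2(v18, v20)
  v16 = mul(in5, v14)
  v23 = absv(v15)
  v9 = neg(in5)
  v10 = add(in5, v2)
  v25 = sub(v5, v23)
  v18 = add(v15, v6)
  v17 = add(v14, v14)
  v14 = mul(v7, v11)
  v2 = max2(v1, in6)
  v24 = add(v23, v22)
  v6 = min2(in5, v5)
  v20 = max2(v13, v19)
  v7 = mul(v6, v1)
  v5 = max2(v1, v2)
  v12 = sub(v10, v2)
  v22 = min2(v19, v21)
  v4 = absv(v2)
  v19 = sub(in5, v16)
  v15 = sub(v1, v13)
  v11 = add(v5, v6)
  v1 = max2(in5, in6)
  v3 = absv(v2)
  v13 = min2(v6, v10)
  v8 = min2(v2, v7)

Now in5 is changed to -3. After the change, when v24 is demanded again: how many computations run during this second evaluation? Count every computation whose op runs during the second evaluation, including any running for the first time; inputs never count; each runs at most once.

Computations that run: v1, v6, v7, v10, v11, v13, v14, v15, v16, v18, v19, v20, v21, v22, v23, v24 — 16 in total.
Key observation: the cutoff stops propagation at v2 — its inputs' values are unchanged, so it reuses its cache.

First evaluation (everything demanded from the output):
  v1 = max2(-4, 5) = 5
  v2 = max2(5, 5) = 5
  v5 = max2(5, 5) = 5
  v6 = min2(-4, 5) = -4
  v7 = mul(-4, 5) = -20
  v10 = add(-4, 5) = 1
  v11 = add(5, -4) = 1
  v13 = min2(-4, 1) = -4
  v14 = mul(-20, 1) = -20
  v15 = sub(5, -4) = 9
  v16 = mul(-4, -20) = 80
  v18 = add(9, -4) = 5
  v19 = sub(-4, 80) = -84
  v20 = max2(-4, -84) = -4
  v21 = min2(5, -4) = -4
  v22 = min2(-84, -4) = -84
  v23 = absv(9) = 9
  v24 = add(9, -84) = -75

Propagation after the edit:
  v1: runs — in5 -4->-3; result 5 (same value as before).
  v2: checked — values it read are unchanged (v1 unchanged, in6 unchanged); reused cached 5 without running.
  v5: checked — values it read are unchanged (v1 unchanged, v2 unchanged); reused cached 5 without running.
  v6: runs — in5 -4->-3; result -3.
  v7: runs — v6 -4->-3; result -15.
  v10: runs — in5 -4->-3; result 2.
  v11: runs — v6 -4->-3; result 2.
  v13: runs — v6 -4->-3; v10 1->2; result -3.
  v14: runs — v7 -20->-15; v11 1->2; result -30.
  v15: runs — v13 -4->-3; result 8.
  v16: runs — in5 -4->-3; v14 -20->-30; result 90.
  v18: runs — v15 9->8; v6 -4->-3; result 5 (same value as before).
  v19: runs — in5 -4->-3; v16 80->90; result -93.
  v20: runs — v13 -4->-3; v19 -84->-93; result -3.
  v21: runs — v20 -4->-3; result -3.
  v22: runs — v19 -84->-93; v21 -4->-3; result -93.
  v23: runs — v15 9->8; result 8.
  v24: runs — v23 9->8; v22 -84->-93; result -85.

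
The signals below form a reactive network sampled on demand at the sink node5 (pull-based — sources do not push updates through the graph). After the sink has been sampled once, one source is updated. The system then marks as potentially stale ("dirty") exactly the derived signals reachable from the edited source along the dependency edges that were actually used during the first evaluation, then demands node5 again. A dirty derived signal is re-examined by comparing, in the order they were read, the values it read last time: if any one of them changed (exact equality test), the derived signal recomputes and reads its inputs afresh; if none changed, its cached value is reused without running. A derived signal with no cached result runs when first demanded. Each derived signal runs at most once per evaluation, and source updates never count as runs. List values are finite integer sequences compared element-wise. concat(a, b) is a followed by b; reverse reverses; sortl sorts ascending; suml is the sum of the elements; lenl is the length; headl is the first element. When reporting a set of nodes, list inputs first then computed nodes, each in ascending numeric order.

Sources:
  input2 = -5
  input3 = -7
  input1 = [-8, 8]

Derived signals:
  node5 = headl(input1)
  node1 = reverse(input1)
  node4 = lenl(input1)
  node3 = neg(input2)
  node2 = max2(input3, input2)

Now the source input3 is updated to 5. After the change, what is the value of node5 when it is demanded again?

node5 now evaluates to -8.
The important point: nothing the output needs ever reads input3, so the edit is invisible to it.

Initial pass — values computed on the first demand:
  node5 = headl([-8, 8]) = -8

Second demand — change propagation:
  no demanded computation ever read input3, so the edit dirties nothing and nothing runs.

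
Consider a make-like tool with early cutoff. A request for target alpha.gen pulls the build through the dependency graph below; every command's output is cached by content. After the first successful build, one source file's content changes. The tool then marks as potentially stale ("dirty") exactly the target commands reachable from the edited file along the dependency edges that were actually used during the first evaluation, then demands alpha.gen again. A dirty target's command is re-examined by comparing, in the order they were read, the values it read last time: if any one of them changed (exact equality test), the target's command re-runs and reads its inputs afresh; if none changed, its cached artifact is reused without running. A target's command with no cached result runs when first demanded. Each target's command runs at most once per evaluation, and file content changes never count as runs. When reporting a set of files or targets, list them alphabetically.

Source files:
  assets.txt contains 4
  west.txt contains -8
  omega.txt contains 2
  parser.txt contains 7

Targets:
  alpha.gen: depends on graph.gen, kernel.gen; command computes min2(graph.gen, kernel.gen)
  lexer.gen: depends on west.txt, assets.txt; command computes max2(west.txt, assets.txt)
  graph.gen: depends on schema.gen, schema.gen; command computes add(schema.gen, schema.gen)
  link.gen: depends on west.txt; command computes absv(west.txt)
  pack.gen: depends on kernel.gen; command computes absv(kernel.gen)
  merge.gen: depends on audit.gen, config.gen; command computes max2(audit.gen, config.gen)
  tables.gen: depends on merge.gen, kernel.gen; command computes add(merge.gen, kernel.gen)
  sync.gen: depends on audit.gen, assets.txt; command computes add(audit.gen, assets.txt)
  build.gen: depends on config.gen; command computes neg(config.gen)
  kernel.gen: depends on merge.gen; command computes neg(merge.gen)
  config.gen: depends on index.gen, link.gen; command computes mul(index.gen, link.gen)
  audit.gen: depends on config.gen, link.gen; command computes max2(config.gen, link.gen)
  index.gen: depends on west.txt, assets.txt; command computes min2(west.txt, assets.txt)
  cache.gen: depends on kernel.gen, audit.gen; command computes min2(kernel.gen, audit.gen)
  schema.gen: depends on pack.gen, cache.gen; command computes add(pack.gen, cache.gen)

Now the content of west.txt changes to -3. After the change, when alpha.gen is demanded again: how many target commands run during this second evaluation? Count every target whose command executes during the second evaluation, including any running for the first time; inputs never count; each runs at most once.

10 target commands run: alpha.gen, audit.gen, cache.gen, config.gen, index.gen, kernel.gen, link.gen, merge.gen, pack.gen, schema.gen.
Note where the cutoff bites: graph.gen is checked, finds nothing changed, and keeps its cache.

First demand of the output computes:
  index.gen = min2(-8, 4) = -8
  link.gen = absv(-8) = 8
  config.gen = mul(-8, 8) = -64
  audit.gen = max2(-64, 8) = 8
  merge.gen = max2(8, -64) = 8
  kernel.gen = neg(8) = -8
  cache.gen = min2(-8, 8) = -8
  pack.gen = absv(-8) = 8
  schema.gen = add(8, -8) = 0
  graph.gen = add(0, 0) = 0
  alpha.gen = min2(0, -8) = -8

After the edit, cleaning proceeds:
  index.gen: a read changed (west.txt -8->-3) — executes, giving -3.
  link.gen: a read changed (west.txt -8->-3) — executes, giving 3.
  config.gen: a read changed (index.gen -8->-3; link.gen 8->3) — executes, giving -9.
  audit.gen: a read changed (config.gen -64->-9; link.gen 8->3) — executes, giving 3.
  merge.gen: a read changed (audit.gen 8->3; config.gen -64->-9) — executes, giving 3.
  kernel.gen: a read changed (merge.gen 8->3) — executes, giving -3.
  cache.gen: a read changed (kernel.gen -8->-3; audit.gen 8->3) — executes, giving -3.
  pack.gen: a read changed (kernel.gen -8->-3) — executes, giving 3.
  schema.gen: a read changed (pack.gen 8->3; cache.gen -8->-3) — executes, giving 0 — identical to its old value.
  graph.gen: dirty, but its reads are unchanged (schema.gen unchanged, schema.gen unchanged); cached 0 stands.
  alpha.gen: a read changed (kernel.gen -8->-3) — executes, giving -3.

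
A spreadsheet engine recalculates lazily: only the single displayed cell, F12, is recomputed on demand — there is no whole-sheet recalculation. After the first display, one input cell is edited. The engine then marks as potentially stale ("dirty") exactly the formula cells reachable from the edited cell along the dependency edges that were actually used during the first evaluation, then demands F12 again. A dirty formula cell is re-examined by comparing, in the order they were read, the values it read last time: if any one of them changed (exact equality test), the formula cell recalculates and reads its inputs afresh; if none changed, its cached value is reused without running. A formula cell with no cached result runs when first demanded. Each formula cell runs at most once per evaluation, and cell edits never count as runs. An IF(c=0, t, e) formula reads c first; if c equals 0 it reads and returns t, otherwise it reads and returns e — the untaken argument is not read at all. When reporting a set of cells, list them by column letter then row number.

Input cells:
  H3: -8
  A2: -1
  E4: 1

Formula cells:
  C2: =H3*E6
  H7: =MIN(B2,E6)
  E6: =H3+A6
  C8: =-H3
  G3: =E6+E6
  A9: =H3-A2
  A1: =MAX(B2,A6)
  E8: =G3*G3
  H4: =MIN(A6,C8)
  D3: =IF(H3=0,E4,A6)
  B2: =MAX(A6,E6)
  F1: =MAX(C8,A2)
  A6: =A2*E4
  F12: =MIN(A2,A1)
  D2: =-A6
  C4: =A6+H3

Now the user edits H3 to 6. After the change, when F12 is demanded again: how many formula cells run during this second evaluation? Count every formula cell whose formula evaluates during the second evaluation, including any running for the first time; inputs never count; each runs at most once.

Formula cells that run: A1, B2, E6, F12 — 4 in total.

First evaluation (everything demanded from the output):
  A6 = -1 * 1 = -1
  E6 = -8 + -1 = -9
  B2 = MAX(-1, -9) = -1
  A1 = MAX(-1, -1) = -1
  F12 = MIN(-1, -1) = -1

Propagation after the edit:
  E6: runs — H3 -8->6; result 5.
  B2: runs — E6 -9->5; result 5.
  A1: runs — B2 -1->5; result 5.
  F12: runs — A1 -1->5; result -1 (same value as before).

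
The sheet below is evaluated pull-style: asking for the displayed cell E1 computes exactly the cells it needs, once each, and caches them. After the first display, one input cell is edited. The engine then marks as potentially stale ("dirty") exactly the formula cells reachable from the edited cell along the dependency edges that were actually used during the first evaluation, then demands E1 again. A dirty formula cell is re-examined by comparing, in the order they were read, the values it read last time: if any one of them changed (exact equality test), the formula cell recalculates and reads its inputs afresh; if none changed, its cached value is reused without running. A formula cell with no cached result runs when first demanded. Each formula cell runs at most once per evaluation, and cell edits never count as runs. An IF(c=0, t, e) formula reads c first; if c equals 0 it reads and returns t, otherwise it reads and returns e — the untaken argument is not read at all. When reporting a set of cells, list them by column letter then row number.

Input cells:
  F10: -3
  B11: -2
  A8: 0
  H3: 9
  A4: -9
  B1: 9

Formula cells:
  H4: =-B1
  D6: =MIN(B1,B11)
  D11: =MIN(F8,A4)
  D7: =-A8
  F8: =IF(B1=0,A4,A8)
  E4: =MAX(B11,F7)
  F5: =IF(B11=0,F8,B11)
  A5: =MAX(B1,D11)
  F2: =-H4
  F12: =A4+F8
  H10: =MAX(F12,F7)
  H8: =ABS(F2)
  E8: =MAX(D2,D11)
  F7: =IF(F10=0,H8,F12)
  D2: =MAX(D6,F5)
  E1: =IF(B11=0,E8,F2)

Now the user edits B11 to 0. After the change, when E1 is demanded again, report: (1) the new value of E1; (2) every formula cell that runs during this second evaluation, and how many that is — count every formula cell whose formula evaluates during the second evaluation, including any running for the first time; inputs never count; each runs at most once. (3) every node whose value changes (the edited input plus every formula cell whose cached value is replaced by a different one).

First demand of the output computes:
  H4 = -(9) = -9
  F2 = -(-9) = 9
  E1 = IF(B11=0: B11=-2 -> else branch F2) = 9

After the edit, cleaning proceeds:
  D6: had never run; runs now, result 0.
  F8: had never run; runs now, result 0.
  D11: had never run; runs now, result -9.
  F5: had never run; runs now, result 0.
  D2: had never run; runs now, result 0.
  E8: had never run; runs now, result 0.
  E1: a read changed (B11 -2->0) — executes, giving 0.

Note the branch switch — D2, D6, D11, E8, F5, F8 had no cache and run now for the first time.

Demanding E1 again yields 0.
7 formula cells run: D2, D6, D11, E1, E8, F5, F8.
The nodes whose values change: B11, E1.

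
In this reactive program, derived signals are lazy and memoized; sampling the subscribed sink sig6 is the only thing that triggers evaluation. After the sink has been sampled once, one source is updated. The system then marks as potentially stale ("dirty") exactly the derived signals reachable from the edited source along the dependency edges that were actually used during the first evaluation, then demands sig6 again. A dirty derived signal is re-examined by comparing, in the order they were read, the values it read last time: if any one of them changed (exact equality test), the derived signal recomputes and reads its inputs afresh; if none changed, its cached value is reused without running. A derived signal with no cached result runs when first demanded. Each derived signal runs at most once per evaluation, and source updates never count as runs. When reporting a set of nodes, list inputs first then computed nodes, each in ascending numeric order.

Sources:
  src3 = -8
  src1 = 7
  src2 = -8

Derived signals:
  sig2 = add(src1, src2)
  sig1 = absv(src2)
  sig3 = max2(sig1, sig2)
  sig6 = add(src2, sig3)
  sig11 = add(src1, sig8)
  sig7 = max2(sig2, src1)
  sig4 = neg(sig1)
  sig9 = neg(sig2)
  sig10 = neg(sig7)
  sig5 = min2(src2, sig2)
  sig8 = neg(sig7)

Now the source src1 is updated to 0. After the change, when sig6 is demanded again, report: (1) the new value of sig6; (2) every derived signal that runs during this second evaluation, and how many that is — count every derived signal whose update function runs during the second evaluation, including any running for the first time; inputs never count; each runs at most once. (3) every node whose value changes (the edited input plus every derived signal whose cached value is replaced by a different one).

Demanding sig6 again yields 0.
2 derived signals run: sig2, sig3.
The nodes whose values change: src1, sig2.
Note the absorption at sig3: it re-runs yet its value is the same, leaving the output's value untouched.

First demand of the output computes:
  sig1 = absv(-8) = 8
  sig2 = add(7, -8) = -1
  sig3 = max2(8, -1) = 8
  sig6 = add(-8, 8) = 0

After the edit, cleaning proceeds:
  sig2: a read changed (src1 7->0) — executes, giving -8.
  sig3: a read changed (sig2 -1->-8) — executes, giving 8 — identical to its old value.
  sig6: dirty, but its reads are unchanged (src2 unchanged, sig3 unchanged); cached 0 stands.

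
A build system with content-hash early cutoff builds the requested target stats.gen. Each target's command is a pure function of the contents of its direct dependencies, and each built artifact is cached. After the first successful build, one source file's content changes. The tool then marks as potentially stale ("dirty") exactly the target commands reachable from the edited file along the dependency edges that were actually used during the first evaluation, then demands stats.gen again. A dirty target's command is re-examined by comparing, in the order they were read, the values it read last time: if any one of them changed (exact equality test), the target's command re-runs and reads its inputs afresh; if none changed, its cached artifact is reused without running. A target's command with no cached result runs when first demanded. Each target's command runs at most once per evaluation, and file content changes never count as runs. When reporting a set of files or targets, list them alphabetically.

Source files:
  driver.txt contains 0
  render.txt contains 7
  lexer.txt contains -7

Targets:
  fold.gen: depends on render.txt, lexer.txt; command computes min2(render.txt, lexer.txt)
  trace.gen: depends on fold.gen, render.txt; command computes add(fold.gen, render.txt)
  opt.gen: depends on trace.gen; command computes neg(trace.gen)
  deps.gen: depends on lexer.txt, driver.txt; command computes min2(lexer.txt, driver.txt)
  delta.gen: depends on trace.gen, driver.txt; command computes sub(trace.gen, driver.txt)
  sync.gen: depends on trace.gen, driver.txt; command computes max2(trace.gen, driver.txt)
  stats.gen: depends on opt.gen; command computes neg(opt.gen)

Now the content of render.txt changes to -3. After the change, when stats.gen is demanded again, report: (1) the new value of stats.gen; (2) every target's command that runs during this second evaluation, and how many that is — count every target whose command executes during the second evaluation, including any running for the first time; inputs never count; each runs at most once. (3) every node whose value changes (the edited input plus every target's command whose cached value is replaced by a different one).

New value of stats.gen: -10.
Target commands that run: fold.gen, opt.gen, stats.gen, trace.gen — 4 in total.
Values that change: opt.gen, render.txt, stats.gen, trace.gen.

First evaluation (everything demanded from the output):
  fold.gen = min2(7, -7) = -7
  trace.gen = add(-7, 7) = 0
  opt.gen = neg(0) = 0
  stats.gen = neg(0) = 0

Propagation after the edit:
  fold.gen: runs — render.txt 7->-3; result -7 (same value as before).
  trace.gen: runs — render.txt 7->-3; result -10.
  opt.gen: runs — trace.gen 0->-10; result 10.
  stats.gen: runs — opt.gen 0->10; result -10.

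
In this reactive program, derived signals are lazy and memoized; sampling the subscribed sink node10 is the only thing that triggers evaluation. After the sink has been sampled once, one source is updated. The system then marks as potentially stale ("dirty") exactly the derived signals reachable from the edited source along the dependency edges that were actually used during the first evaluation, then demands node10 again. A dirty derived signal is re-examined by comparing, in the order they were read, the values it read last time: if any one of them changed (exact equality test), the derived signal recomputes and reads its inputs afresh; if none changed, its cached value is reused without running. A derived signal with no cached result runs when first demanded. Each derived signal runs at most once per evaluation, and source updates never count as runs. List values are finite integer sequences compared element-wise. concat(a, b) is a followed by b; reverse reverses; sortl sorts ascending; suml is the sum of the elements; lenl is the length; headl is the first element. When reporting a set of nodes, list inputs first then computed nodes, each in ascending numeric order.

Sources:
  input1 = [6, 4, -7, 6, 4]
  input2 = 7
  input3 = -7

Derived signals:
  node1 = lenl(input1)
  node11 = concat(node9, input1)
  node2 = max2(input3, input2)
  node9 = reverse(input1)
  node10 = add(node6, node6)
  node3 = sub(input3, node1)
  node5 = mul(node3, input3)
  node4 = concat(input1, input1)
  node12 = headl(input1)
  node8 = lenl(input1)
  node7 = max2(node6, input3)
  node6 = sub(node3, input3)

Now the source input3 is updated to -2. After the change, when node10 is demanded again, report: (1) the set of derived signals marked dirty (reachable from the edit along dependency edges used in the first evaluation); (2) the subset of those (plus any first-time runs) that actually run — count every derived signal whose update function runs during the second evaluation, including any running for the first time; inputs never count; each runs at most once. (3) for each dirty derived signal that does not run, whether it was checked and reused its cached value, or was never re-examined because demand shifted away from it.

First demand of the output computes:
  node1 = lenl([6, 4, -7, 6, 4]) = 5
  node3 = sub(-7, 5) = -12
  node6 = sub(-12, -7) = -5
  node10 = add(-5, -5) = -10

After the edit, cleaning proceeds:
  node3: a read changed (input3 -7->-2) — executes, giving -7.
  node6: a read changed (node3 -12->-7; input3 -7->-2) — executes, giving -5 — identical to its old value.
  node10: dirty, but its reads are unchanged (node6 unchanged, node6 unchanged); cached -10 stands.

Note the absorption at node6: it re-runs yet its value is the same, leaving the output's value untouched.

The edit dirties: node3, node6, node10.
2 derived signals run: node3, node6.
Cache hits after checking: node10.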